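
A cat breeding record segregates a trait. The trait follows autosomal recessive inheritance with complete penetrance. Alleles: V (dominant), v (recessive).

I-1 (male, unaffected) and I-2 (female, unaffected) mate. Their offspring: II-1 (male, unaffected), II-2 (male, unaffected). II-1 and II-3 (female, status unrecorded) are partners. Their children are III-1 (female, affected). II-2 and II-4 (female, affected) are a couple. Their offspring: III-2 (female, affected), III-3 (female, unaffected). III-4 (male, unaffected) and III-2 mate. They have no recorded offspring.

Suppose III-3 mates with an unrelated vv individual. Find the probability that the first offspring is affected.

III-3 is unaffected so carries V and received v from II-4 (vv), so III-3 is Vv.
The cross gives 1/2 Vv : 1/2 vv, so P(offspring is affected) = 1/2.

1/2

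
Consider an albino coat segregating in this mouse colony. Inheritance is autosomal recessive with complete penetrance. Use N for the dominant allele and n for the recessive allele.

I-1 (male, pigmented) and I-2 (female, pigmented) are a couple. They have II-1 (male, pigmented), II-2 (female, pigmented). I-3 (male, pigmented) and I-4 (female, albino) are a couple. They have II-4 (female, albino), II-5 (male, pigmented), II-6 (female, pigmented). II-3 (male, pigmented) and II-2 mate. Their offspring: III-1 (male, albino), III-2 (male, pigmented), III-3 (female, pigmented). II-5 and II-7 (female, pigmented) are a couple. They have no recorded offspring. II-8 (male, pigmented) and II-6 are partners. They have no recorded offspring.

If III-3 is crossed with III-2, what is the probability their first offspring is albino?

II-3 is pigmented so carries N and passed n to III-1 (nn), so II-3 is Nn.
II-2 is pigmented so carries N and passed n to III-1 (nn), so II-2 is Nn.
III-3 is a pigmented offspring of II-3 (Nn) × II-2 (Nn), whose cross gives 1/4 NN : 1/2 Nn : 1/4 nn; conditioning on being pigmented, III-3 is NN with probability 1/3, Nn with probability 2/3.
III-2 is a pigmented offspring of II-3 (Nn) × II-2 (Nn), whose cross gives 1/4 NN : 1/2 Nn : 1/4 nn; conditioning on being pigmented, III-2 is NN with probability 1/3, Nn with probability 2/3.
Summing over parental genotype combinations, P(offspring is albino) = 4/9·1/4 = 1/9.

1/9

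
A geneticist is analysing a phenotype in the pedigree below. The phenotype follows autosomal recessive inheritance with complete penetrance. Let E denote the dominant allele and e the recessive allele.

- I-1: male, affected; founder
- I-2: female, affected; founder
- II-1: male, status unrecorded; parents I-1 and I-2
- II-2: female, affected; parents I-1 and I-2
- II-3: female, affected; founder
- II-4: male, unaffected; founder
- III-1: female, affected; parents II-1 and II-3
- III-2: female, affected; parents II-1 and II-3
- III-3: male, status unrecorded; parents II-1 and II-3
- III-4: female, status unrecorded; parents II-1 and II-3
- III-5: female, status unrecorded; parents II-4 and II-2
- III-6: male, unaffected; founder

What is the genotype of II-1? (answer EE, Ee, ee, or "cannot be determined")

From phenotype alone, II-1 is EE or Ee or ee.
II-1 received e from I-1 (ee) and received e from I-2 (ee), so II-1 is ee.

ee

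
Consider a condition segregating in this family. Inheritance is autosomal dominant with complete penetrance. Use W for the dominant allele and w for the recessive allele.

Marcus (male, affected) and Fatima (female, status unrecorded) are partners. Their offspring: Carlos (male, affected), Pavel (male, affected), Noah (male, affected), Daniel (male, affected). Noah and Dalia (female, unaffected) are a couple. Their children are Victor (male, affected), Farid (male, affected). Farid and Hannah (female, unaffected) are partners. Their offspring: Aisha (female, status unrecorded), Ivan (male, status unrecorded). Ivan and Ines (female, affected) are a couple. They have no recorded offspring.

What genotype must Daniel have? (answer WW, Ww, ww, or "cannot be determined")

cannot be determined

Daniel's phenotype allows WW or Ww, and no parent or child forces a single allele at both positions; consistent genotype assignments exist with Daniel as WW or Ww.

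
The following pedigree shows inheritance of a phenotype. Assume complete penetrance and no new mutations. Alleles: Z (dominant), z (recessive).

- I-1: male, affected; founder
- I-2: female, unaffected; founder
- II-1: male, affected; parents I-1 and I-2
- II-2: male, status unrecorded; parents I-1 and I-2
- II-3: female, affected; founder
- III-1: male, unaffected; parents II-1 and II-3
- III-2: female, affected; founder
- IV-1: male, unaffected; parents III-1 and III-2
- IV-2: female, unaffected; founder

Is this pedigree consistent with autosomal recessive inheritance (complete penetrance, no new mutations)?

No

Under autosomal recessive, III-1 (unaffected, male) cannot arise from II-1 (affected) × II-3 (affected).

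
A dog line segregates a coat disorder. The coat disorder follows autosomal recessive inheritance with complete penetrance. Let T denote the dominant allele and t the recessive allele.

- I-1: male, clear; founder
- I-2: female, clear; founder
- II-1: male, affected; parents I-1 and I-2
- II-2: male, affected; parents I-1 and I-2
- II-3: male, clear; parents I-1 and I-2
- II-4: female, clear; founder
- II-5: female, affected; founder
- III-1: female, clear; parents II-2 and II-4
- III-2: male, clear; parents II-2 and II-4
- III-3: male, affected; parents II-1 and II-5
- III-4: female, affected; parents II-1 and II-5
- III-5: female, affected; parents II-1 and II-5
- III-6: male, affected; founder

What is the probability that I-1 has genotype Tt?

I-1 is clear so carries T and passed t to II-1 (tt), so I-1 is Tt, giving P(Tt) = 1.

1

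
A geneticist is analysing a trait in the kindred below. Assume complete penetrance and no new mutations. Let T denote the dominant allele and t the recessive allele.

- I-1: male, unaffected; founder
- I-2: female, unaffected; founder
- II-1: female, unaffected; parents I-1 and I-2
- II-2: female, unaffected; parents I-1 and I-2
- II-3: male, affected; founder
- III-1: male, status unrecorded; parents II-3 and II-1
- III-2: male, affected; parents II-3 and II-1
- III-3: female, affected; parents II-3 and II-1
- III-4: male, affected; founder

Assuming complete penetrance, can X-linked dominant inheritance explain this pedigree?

Under X-linked dominant, III-2 (affected, male) cannot arise from II-3 (affected) × II-1 (unaffected).

No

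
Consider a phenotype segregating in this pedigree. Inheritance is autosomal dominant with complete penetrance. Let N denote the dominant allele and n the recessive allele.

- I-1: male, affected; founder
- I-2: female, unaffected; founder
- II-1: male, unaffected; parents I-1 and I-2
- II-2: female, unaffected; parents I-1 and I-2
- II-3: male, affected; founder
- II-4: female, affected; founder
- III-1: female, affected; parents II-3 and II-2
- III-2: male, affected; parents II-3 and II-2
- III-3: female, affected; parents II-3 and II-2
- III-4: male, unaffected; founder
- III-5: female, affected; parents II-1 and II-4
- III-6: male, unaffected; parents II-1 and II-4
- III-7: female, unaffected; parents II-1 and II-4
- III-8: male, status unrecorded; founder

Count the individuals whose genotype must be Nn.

6

Obligate heterozygotes: I-1 is affected so carries N and passed n to II-1 (nn), so I-1 is Nn; II-4 is affected so carries N and passed n to III-6 (nn), so II-4 is Nn; III-1 is affected so carries N and received n from II-2 (nn), so III-1 is Nn; III-2 is affected so carries N and received n from II-2 (nn), so III-2 is Nn; III-3 is affected so carries N and received n from II-2 (nn), so III-3 is Nn; III-5 is affected so carries N and received n from II-1 (nn), so III-5 is Nn.
Every other individual is either homozygous by phenotype or has at least one consistent homozygous assignment, so the count is 6.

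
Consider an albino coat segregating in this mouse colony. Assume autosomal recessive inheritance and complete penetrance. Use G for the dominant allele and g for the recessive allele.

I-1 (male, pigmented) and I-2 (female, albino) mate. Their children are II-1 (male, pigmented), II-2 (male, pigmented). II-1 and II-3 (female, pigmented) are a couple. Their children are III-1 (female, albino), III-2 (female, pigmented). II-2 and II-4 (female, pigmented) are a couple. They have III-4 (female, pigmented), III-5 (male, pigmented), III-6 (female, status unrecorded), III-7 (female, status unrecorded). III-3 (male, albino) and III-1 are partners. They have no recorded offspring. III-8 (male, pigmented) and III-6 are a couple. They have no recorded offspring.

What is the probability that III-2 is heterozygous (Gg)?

2/3

II-1 is pigmented so carries G and received g from I-2 (gg), so II-1 is Gg.
II-3 is pigmented so carries G and passed g to III-1 (gg), so II-3 is Gg.
Their cross gives offspring ratios 1/4 GG : 1/2 Gg : 1/4 gg. Conditioning on III-2 being pigmented, P(Gg) = 1/2 / 3/4 = 2/3.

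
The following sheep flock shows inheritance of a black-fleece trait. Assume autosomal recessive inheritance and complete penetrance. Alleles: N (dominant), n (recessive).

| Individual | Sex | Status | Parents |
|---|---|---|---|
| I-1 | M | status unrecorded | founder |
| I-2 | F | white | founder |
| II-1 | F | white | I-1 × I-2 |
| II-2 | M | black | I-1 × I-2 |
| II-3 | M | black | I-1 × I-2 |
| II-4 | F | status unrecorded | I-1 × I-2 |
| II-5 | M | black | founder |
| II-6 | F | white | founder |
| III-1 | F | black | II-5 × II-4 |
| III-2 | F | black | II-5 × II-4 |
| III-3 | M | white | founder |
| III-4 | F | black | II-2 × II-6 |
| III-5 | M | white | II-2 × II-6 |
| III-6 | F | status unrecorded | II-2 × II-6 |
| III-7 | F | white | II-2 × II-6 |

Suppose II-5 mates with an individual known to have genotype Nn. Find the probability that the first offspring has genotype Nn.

1/2

II-5 is black, so II-5 is nn.
The cross gives 1/2 Nn : 1/2 nn, so P(offspring has genotype Nn) = 1/2.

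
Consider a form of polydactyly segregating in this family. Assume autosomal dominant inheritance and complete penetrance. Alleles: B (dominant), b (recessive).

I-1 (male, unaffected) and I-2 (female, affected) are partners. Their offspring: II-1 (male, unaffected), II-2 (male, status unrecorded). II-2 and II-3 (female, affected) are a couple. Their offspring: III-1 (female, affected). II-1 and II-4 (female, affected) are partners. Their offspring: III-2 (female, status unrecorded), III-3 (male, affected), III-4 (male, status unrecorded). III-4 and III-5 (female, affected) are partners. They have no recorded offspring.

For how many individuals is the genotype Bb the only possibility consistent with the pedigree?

2

Obligate heterozygotes: I-2 is affected so carries B and passed b to II-1 (bb), so I-2 is Bb; III-3 is affected so carries B and received b from II-1 (bb), so III-3 is Bb.
Every other individual is either homozygous by phenotype or has at least one consistent homozygous assignment, so the count is 2.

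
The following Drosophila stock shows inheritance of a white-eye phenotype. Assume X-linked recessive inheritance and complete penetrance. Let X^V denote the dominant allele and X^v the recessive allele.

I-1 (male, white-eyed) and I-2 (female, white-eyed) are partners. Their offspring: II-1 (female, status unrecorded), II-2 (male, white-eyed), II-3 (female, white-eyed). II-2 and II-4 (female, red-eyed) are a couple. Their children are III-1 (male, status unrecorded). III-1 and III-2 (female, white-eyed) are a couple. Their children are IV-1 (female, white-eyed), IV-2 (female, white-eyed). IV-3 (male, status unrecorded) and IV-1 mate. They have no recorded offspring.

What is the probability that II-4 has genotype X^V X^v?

1

II-4 is red-eyed so carries V and passed v to III-1 (X^v Y), so II-4 is X^V X^v, giving P(X^V X^v) = 1.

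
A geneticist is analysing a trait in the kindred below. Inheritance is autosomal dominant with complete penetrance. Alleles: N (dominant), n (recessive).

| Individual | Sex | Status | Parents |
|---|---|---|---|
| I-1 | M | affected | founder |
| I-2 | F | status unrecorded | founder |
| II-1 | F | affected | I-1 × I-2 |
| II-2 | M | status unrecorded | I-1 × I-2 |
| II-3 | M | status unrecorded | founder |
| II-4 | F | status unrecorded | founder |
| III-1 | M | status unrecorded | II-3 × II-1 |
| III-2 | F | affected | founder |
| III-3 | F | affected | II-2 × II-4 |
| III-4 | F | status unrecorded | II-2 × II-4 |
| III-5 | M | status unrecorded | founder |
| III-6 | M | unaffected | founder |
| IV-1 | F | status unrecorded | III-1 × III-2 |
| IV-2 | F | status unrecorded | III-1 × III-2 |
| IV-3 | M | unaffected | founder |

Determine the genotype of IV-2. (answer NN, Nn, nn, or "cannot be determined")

IV-2's phenotype is unrecorded, and no parent or child forces a single allele at both positions; consistent genotype assignments exist with IV-2 as NN or Nn or nn.

cannot be determined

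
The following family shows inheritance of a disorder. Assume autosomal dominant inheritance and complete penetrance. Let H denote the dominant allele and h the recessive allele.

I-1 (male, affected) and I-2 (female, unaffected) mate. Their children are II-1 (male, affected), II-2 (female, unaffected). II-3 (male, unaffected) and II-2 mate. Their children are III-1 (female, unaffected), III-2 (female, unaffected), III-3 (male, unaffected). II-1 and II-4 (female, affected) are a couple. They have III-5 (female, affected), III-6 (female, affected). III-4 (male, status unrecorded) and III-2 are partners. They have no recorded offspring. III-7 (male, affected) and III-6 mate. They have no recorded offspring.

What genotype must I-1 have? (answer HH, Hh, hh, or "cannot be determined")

Hh

From phenotype alone, I-1 is HH or Hh.
I-1 is affected so carries H and passed h to II-2 (hh), so I-1 is Hh.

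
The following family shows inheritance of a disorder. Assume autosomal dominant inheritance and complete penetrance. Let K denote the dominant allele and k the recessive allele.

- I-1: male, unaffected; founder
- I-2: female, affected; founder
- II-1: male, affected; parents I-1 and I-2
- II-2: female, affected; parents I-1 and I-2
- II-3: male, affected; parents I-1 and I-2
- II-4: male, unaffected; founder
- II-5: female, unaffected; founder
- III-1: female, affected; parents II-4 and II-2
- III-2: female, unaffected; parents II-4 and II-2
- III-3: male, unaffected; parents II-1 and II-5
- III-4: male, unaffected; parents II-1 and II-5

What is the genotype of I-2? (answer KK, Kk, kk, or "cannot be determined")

I-2's phenotype allows KK or Kk, and no parent or child forces a single allele at both positions; consistent genotype assignments exist with I-2 as KK or Kk.

cannot be determined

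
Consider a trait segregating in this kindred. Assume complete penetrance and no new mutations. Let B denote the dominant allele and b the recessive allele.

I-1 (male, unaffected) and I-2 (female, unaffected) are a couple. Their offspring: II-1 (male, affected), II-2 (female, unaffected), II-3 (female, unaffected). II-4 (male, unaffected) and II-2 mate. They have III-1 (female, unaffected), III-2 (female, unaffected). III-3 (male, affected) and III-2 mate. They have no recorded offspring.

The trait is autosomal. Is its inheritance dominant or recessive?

I-1 and I-2 are both unaffected yet have an affected child II-1. Under dominance, an affected child requires at least one affected parent, so the trait cannot be dominant.

recessive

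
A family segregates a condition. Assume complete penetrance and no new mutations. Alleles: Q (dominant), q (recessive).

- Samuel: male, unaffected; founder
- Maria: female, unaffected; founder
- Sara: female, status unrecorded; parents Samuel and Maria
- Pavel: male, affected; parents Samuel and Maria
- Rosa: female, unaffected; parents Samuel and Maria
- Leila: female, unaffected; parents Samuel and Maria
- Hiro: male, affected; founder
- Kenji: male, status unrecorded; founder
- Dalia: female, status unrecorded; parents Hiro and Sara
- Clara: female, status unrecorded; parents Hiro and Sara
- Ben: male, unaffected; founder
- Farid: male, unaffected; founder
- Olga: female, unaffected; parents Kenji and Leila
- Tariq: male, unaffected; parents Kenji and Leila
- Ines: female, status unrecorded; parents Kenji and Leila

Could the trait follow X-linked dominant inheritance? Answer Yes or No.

Under X-linked dominant, Pavel (affected, male) cannot arise from Samuel (unaffected) × Maria (unaffected).

No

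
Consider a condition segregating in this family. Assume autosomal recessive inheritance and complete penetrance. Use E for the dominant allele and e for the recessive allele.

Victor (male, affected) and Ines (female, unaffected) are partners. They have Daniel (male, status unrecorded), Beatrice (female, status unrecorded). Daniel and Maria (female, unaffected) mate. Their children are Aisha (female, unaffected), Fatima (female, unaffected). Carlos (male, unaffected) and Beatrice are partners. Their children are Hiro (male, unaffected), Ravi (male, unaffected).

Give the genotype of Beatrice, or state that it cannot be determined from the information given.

Beatrice's phenotype is unrecorded, and no parent or child forces a single allele at both positions; consistent genotype assignments exist with Beatrice as Ee or ee.

cannot be determined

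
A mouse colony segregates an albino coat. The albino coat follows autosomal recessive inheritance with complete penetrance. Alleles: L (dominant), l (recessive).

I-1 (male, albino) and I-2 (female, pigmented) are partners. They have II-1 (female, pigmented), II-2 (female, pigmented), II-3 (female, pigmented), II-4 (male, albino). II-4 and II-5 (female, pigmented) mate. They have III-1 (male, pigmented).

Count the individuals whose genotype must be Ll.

5

Obligate heterozygotes: I-2 is pigmented so carries L and passed l to II-4 (ll), so I-2 is Ll; II-1 is pigmented so carries L and received l from I-1 (ll), so II-1 is Ll; II-2 is pigmented so carries L and received l from I-1 (ll), so II-2 is Ll; II-3 is pigmented so carries L and received l from I-1 (ll), so II-3 is Ll; III-1 is pigmented so carries L and received l from II-4 (ll), so III-1 is Ll.
Every other individual is either homozygous by phenotype or has at least one consistent homozygous assignment, so the count is 5.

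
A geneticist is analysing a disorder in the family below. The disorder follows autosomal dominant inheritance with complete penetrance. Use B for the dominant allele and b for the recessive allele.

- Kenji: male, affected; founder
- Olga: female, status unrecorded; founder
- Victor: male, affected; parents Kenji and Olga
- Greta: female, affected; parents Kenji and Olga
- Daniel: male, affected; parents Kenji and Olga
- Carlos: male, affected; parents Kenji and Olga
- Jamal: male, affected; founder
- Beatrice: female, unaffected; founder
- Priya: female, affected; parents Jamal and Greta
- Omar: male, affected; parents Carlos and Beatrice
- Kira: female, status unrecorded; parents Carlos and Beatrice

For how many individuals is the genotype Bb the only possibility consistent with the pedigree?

Obligate heterozygotes: Omar is affected so carries B and received b from Beatrice (bb), so Omar is Bb.
Every other individual is either homozygous by phenotype or has at least one consistent homozygous assignment, so the count is 1.

1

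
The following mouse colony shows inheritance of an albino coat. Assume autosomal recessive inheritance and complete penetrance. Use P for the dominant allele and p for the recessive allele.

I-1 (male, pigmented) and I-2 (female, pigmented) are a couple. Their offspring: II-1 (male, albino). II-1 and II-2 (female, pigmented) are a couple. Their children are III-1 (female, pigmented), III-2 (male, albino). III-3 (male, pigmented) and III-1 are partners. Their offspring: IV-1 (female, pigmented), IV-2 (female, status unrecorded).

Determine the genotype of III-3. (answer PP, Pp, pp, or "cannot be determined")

cannot be determined

III-3's phenotype allows PP or Pp, and no parent or child forces a single allele at both positions; consistent genotype assignments exist with III-3 as PP or Pp.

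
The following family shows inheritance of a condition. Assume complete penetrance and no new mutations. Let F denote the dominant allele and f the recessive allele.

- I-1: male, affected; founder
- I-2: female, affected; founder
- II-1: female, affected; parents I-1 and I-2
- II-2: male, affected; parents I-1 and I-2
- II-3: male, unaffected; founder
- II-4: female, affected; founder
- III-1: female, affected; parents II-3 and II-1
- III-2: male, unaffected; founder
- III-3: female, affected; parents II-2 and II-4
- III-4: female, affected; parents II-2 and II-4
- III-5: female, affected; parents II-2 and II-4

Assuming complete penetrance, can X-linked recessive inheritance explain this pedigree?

Under X-linked recessive, III-1 (affected, female) cannot arise from II-3 (unaffected) × II-1 (affected).

No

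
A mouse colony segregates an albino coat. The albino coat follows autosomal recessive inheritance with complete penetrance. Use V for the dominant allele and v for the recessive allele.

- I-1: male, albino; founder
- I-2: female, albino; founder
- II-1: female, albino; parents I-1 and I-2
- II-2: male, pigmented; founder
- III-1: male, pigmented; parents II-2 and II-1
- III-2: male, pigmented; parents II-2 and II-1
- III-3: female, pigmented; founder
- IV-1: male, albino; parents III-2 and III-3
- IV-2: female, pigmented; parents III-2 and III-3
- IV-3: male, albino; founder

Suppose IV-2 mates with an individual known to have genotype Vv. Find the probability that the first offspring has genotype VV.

III-2 is pigmented so carries V and received v from II-1 (vv), so III-2 is Vv.
III-3 is pigmented so carries V and passed v to IV-1 (vv), so III-3 is Vv.
IV-2 is a pigmented offspring of III-2 (Vv) × III-3 (Vv), whose cross gives 1/4 VV : 1/2 Vv : 1/4 vv; conditioning on being pigmented, IV-2 is VV with probability 1/3, Vv with probability 2/3.
Summing over parental genotype combinations, P(offspring has genotype VV) = 1/3·1/2 + 2/3·1/4 = 1/3.

1/3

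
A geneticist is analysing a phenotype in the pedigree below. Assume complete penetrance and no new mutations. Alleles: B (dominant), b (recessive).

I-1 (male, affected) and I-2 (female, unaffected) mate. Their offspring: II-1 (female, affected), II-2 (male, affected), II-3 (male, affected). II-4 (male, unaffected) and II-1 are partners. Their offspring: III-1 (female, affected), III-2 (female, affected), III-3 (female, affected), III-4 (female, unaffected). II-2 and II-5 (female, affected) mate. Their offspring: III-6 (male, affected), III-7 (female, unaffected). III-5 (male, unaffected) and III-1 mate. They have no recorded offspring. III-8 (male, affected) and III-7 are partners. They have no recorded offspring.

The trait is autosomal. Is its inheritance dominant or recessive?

II-2 and II-5 are both affected yet have an unaffected child III-7. Under a recessive model two affected parents are homozygous and every child would be affected, so the trait cannot be recessive.

dominant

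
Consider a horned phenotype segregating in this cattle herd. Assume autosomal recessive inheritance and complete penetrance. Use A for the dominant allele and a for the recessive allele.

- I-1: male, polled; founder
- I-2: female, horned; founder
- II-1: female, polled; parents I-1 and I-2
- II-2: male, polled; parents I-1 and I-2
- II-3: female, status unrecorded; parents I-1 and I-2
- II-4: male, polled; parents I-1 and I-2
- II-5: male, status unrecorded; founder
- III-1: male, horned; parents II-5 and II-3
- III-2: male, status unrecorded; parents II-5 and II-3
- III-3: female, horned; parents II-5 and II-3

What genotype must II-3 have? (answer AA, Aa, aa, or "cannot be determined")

cannot be determined

II-3's phenotype is unrecorded, and no parent or child forces a single allele at both positions; consistent genotype assignments exist with II-3 as Aa or aa.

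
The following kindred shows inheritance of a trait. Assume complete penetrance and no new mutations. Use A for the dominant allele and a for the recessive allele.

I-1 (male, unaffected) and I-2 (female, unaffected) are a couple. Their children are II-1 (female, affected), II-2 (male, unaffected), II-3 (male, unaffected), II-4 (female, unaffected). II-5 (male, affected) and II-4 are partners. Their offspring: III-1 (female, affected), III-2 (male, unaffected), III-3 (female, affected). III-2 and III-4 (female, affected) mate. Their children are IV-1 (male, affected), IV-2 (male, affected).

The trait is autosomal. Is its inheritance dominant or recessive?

recessive

I-1 and I-2 are both unaffected yet have an affected child II-1. Under dominance, an affected child requires at least one affected parent, so the trait cannot be dominant.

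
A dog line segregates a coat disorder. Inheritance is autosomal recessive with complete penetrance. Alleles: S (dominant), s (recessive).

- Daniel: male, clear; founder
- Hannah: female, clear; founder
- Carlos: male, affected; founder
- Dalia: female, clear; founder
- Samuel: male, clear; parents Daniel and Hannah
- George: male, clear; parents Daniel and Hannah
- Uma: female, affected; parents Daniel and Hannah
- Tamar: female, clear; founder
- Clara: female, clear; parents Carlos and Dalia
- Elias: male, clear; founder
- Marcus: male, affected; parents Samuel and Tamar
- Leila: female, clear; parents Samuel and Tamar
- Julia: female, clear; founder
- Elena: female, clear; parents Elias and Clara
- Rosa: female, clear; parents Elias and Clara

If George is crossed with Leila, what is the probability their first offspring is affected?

1/9

Daniel is clear so carries S and passed s to Uma (ss), so Daniel is Ss.
Hannah is clear so carries S and passed s to Uma (ss), so Hannah is Ss.
George is a clear offspring of Daniel (Ss) × Hannah (Ss), whose cross gives 1/4 SS : 1/2 Ss : 1/4 ss; conditioning on being clear, George is SS with probability 1/3, Ss with probability 2/3.
Samuel is clear so carries S and passed s to Marcus (ss), so Samuel is Ss.
Tamar is clear so carries S and passed s to Marcus (ss), so Tamar is Ss.
Leila is a clear offspring of Samuel (Ss) × Tamar (Ss), whose cross gives 1/4 SS : 1/2 Ss : 1/4 ss; conditioning on being clear, Leila is SS with probability 1/3, Ss with probability 2/3.
Summing over parental genotype combinations, P(offspring is affected) = 4/9·1/4 = 1/9.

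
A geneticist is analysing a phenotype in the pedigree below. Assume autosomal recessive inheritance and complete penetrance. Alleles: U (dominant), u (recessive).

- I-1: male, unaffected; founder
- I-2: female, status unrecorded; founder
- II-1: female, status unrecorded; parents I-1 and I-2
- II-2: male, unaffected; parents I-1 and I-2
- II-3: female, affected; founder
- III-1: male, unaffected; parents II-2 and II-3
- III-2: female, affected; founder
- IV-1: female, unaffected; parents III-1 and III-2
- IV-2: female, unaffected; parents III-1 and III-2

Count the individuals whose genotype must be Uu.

3

Obligate heterozygotes: III-1 is unaffected so carries U and received u from II-3 (uu), so III-1 is Uu; IV-1 is unaffected so carries U and received u from III-2 (uu), so IV-1 is Uu; IV-2 is unaffected so carries U and received u from III-2 (uu), so IV-2 is Uu.
Every other individual is either homozygous by phenotype or has at least one consistent homozygous assignment, so the count is 3.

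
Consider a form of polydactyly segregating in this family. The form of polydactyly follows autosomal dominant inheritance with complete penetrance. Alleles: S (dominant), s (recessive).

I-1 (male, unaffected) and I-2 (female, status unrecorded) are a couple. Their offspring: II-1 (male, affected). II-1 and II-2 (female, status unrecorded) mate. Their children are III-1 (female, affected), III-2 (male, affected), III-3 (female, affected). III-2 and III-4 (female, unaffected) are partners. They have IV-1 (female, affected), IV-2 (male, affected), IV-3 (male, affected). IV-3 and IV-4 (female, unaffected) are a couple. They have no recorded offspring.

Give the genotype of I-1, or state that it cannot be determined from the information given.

I-1 is unaffected, so I-1 is ss.

ss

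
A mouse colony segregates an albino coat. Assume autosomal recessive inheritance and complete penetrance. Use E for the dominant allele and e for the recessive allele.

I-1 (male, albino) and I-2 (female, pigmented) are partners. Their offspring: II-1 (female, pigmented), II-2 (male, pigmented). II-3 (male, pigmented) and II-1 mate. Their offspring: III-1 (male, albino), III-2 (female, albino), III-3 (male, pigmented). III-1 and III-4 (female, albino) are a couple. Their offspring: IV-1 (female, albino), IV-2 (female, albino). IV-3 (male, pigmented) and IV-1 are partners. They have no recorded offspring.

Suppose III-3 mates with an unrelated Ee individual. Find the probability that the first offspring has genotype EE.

II-3 is pigmented so carries E and passed e to III-1 (ee), so II-3 is Ee.
II-1 is pigmented so carries E and received e from I-1 (ee), so II-1 is Ee.
III-3 is a pigmented offspring of II-3 (Ee) × II-1 (Ee), whose cross gives 1/4 EE : 1/2 Ee : 1/4 ee; conditioning on being pigmented, III-3 is EE with probability 1/3, Ee with probability 2/3.
Summing over parental genotype combinations, P(offspring has genotype EE) = 1/3·1/2 + 2/3·1/4 = 1/3.

1/3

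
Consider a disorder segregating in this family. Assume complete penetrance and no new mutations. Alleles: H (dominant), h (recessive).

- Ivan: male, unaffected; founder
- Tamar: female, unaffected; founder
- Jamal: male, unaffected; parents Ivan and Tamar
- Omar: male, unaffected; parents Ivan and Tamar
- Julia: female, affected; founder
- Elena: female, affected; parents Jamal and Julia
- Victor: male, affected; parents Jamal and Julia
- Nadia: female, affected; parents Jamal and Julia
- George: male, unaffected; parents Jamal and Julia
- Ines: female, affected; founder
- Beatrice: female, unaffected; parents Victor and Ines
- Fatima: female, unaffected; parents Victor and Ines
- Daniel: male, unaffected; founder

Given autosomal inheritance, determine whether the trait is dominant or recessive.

dominant

Victor and Ines are both affected yet have an unaffected child Beatrice. Under a recessive model two affected parents are homozygous and every child would be affected, so the trait cannot be recessive.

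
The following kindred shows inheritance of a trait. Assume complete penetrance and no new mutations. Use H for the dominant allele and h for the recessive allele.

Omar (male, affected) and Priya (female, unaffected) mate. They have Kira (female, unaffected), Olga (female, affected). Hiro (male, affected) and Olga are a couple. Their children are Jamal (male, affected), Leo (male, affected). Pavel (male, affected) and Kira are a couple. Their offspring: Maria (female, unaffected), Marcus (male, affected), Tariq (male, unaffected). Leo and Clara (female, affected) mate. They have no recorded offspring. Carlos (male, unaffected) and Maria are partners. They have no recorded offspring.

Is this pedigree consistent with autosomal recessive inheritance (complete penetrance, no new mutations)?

A consistent assignment under autosomal recessive exists: Omar hh, Priya Hh, Kira Hh, Olga hh, Hiro hh, Pavel hh, Jamal hh, Leo hh, Clara hh, Maria Hh, Marcus hh, Tariq Hh, Carlos HH.
In this assignment every recorded phenotype matches its genotype and every non-founder's genotype is obtainable from its parents' genotypes, so the pedigree is consistent.

Yes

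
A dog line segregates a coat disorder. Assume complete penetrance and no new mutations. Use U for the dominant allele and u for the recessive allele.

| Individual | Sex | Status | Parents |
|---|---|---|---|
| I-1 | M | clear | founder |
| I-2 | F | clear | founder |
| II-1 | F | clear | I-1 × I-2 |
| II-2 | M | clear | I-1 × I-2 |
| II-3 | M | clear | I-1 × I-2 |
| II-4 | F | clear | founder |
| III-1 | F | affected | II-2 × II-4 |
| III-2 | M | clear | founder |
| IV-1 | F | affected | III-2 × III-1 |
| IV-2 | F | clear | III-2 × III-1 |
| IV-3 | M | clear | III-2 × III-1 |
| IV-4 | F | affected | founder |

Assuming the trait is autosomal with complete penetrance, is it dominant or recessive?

II-2 and II-4 are both clear yet have an affected child III-1. Under dominance, an affected child requires at least one affected parent, so the trait cannot be dominant.

recessive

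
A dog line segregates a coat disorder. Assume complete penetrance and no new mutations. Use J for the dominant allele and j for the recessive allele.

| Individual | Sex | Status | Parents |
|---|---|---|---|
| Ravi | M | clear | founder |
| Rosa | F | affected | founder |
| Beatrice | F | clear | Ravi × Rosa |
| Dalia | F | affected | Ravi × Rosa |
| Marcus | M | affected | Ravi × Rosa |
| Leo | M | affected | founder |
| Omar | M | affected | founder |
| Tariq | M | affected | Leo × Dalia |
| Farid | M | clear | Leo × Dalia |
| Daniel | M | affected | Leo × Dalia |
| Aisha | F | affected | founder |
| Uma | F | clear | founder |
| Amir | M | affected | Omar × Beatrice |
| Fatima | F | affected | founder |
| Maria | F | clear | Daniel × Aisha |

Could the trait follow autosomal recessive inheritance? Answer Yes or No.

Under autosomal recessive, Farid (clear, male) cannot arise from Leo (affected) × Dalia (affected).

No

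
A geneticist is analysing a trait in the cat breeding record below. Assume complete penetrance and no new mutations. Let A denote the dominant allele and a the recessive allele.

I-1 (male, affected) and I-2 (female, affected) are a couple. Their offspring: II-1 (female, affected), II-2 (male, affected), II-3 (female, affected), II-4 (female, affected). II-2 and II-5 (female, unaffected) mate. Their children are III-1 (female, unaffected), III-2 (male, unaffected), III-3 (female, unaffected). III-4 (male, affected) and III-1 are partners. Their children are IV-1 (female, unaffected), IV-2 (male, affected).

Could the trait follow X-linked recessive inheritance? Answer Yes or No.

A consistent assignment under X-linked recessive exists: I-1 X^a Y, I-2 X^a X^a, II-1 X^a X^a, II-2 X^a Y, II-3 X^a X^a, II-4 X^a X^a, II-5 X^A X^A, III-1 X^A X^a, III-2 X^A Y, III-3 X^A X^a, III-4 X^a Y, IV-1 X^A X^a, IV-2 X^a Y.
In this assignment every recorded phenotype matches its genotype and every non-founder's genotype is obtainable from its parents' genotypes, so the pedigree is consistent.

Yes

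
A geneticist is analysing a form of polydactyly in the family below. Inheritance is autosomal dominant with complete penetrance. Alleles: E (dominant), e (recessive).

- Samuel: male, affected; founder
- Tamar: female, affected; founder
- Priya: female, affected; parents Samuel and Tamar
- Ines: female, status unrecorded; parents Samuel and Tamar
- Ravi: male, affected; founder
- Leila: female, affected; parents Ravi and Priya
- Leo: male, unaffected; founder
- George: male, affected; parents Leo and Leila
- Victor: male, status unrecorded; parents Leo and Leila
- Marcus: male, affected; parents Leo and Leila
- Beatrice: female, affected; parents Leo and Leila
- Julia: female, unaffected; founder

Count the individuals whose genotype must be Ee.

Obligate heterozygotes: George is affected so carries E and received e from Leo (ee), so George is Ee; Marcus is affected so carries E and received e from Leo (ee), so Marcus is Ee; Beatrice is affected so carries E and received e from Leo (ee), so Beatrice is Ee.
Every other individual is either homozygous by phenotype or has at least one consistent homozygous assignment, so the count is 3.

3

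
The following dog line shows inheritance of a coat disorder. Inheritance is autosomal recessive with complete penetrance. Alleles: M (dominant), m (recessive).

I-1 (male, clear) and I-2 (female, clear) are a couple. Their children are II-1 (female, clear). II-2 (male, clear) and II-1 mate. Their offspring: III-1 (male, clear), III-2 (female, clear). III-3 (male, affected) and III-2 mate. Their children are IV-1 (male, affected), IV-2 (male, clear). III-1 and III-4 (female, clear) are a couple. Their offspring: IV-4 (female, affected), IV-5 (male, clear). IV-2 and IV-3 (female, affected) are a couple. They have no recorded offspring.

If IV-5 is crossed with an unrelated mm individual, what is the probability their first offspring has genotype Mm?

2/3

III-1 is clear so carries M and passed m to IV-4 (mm), so III-1 is Mm.
III-4 is clear so carries M and passed m to IV-4 (mm), so III-4 is Mm.
IV-5 is a clear offspring of III-1 (Mm) × III-4 (Mm), whose cross gives 1/4 MM : 1/2 Mm : 1/4 mm; conditioning on being clear, IV-5 is MM with probability 1/3, Mm with probability 2/3.
Summing over parental genotype combinations, P(offspring has genotype Mm) = 1/3·1 + 2/3·1/2 = 2/3.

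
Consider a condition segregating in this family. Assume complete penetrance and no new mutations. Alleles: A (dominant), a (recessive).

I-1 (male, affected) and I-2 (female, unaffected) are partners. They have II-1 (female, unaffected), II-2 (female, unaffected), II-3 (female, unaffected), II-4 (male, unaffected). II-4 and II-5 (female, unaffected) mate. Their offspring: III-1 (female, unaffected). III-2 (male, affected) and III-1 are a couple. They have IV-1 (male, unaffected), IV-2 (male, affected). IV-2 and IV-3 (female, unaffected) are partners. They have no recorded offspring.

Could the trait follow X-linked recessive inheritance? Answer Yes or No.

Yes

A consistent assignment under X-linked recessive exists: I-1 X^a Y, I-2 X^A X^A, II-1 X^A X^a, II-2 X^A X^a, II-3 X^A X^a, II-4 X^A Y, II-5 X^A X^a, III-1 X^A X^a, III-2 X^a Y, IV-1 X^A Y, IV-2 X^a Y, IV-3 X^A X^A.
In this assignment every recorded phenotype matches its genotype and every non-founder's genotype is obtainable from its parents' genotypes, so the pedigree is consistent.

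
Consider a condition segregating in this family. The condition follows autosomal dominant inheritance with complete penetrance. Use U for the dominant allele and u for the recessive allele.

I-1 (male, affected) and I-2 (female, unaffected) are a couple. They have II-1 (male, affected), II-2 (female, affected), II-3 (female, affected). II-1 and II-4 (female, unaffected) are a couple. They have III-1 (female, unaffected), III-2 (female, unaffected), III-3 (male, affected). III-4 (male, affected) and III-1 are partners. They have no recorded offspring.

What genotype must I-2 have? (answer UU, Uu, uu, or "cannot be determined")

I-2 is unaffected, so I-2 is uu.

uu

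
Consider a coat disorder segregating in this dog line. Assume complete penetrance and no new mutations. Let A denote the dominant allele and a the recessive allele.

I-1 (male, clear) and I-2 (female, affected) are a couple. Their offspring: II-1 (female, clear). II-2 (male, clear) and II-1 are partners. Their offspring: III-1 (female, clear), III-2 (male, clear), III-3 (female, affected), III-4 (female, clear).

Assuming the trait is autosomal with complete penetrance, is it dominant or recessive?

recessive

II-2 and II-1 are both clear yet have an affected child III-3. Under dominance, an affected child requires at least one affected parent, so the trait cannot be dominant.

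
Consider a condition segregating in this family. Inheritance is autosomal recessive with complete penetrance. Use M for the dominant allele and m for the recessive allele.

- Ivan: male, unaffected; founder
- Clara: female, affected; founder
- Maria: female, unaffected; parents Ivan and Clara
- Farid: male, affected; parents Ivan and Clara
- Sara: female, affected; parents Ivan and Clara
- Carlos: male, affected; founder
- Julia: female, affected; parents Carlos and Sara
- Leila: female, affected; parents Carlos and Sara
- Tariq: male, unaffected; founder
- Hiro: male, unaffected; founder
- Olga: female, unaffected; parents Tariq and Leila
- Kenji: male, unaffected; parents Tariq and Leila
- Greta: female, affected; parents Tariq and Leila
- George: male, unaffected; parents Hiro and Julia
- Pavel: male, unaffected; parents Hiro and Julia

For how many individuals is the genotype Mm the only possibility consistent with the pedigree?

7

Obligate heterozygotes: Ivan is unaffected so carries M and passed m to Farid (mm), so Ivan is Mm; Maria is unaffected so carries M and received m from Clara (mm), so Maria is Mm; Tariq is unaffected so carries M and passed m to Greta (mm), so Tariq is Mm; Olga is unaffected so carries M and received m from Leila (mm), so Olga is Mm; Kenji is unaffected so carries M and received m from Leila (mm), so Kenji is Mm; George is unaffected so carries M and received m from Julia (mm), so George is Mm; Pavel is unaffected so carries M and received m from Julia (mm), so Pavel is Mm.
Every other individual is either homozygous by phenotype or has at least one consistent homozygous assignment, so the count is 7.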